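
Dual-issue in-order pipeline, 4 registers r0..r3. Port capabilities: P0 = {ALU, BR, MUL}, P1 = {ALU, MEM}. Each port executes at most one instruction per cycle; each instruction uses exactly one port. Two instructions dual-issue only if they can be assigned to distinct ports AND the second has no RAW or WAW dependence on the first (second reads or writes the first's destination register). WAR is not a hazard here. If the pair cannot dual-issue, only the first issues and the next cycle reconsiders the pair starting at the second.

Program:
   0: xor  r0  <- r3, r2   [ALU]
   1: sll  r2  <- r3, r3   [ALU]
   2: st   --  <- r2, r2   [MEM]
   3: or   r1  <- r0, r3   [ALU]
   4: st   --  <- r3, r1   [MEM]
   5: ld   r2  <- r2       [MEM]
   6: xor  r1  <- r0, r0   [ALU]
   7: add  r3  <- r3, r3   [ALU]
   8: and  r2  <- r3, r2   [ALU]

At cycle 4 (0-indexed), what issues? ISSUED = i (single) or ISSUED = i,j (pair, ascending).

ISSUED = 7

c0: i0&i1 xor.ALU/sll.ALU  dual
c1: i2&i3 st.MEM/or.ALU  dual
c2: i4 st.MEM  no-port MEM/MEM
c3: i5&i6 ld.MEM/xor.ALU  dual
c4: i7 add.ALU  RAW r3
c5: i8 and.ALU  tail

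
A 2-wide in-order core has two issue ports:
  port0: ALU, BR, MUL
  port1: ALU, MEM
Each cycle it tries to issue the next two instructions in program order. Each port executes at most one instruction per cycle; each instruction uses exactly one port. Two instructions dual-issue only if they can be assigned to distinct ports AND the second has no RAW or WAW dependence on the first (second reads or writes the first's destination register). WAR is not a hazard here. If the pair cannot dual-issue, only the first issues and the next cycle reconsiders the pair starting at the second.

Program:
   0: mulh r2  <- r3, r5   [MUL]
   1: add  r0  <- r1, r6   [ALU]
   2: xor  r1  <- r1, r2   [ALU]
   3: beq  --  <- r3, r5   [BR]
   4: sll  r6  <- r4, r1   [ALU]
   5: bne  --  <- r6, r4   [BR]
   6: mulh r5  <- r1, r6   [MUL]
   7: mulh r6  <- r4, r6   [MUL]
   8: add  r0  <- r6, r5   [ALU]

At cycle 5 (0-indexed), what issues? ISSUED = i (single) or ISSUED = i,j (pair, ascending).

ISSUED = 7

  cy0 -> i0+i1 (mulh;add) pair
  cy1 -> i2+i3 (xor;beq) pair
  cy2 -> i4 (sll) RAW r6
  cy3 -> i5 (bne) no-port BR/MUL
  cy4 -> i6 (mulh) no-port MUL/MUL
  cy5 -> i7 (mulh) RAW r6
  cy6 -> i8 (add) tail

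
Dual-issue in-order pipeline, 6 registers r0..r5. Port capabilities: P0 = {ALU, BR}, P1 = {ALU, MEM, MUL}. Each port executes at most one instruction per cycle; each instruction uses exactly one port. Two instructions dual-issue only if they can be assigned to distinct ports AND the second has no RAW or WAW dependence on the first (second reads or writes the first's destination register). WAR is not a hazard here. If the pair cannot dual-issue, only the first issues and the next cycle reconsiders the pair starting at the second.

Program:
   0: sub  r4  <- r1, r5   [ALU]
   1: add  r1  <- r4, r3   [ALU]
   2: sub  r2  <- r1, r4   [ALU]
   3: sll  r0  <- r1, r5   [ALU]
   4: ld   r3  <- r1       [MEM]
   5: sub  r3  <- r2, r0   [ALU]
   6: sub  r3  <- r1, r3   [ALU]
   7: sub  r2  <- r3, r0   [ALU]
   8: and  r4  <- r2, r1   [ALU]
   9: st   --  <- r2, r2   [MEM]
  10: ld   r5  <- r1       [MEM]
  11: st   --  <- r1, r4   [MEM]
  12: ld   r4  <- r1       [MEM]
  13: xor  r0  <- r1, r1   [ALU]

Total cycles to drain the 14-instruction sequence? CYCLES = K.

[0] i0  sub.ALU  -- RAW r4
[1] i1  add.ALU  -- RAW r1
[2] i2&i3  sub.ALU/sll.ALU  -- 2-wide
[3] i4  ld.MEM  -- WAW r3
[4] i5  sub.ALU  -- RAW+WAW r3
[5] i6  sub.ALU  -- RAW r3
[6] i7  sub.ALU  -- RAW r2
[7] i8&i9  and.ALU/st.MEM  -- 2-wide
[8] i10  ld.MEM  -- no-port MEM/MEM
[9] i11  st.MEM  -- no-port MEM/MEM
[10] i12&i13  ld.MEM/xor.ALU  -- 2-wide

CYCLES = 11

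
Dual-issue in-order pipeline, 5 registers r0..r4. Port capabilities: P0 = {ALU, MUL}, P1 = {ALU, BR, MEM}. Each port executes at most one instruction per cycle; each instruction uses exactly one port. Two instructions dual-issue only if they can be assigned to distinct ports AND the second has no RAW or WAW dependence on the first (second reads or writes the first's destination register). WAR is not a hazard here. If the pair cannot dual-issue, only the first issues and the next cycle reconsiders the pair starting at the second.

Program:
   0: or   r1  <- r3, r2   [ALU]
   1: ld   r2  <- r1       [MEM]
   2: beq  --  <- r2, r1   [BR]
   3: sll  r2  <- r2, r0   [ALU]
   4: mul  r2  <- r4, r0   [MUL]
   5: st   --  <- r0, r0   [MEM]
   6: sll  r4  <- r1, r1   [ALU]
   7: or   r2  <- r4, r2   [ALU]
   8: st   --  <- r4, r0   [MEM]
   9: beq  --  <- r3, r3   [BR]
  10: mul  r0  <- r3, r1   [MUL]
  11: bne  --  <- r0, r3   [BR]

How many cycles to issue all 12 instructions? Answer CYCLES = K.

CYCLES = 8

0. or.ALU @i0  | RAW r1
1. ld.MEM @i1  | no-port MEM/BR
2. beq.BR+sll.ALU @i2,i3  | dual
3. mul.MUL+st.MEM @i4,i5  | dual
4. sll.ALU @i6  | RAW r4
5. or.ALU+st.MEM @i7,i8  | dual
6. beq.BR+mul.MUL @i9,i10  | dual
7. bne.BR @i11  | tail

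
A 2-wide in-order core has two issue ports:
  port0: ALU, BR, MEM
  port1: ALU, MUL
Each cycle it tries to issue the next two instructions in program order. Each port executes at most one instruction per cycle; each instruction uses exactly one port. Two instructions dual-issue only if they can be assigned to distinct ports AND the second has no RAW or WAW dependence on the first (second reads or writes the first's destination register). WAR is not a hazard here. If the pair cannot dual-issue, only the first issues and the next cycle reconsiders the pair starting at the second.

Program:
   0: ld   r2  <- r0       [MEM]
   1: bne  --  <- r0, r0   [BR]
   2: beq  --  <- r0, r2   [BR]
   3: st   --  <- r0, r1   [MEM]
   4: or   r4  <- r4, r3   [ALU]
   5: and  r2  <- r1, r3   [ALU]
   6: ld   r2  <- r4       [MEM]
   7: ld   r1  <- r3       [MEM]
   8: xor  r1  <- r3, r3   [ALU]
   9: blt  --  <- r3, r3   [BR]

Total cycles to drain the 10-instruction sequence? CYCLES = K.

[0] i0  ld.MEM  -- no-port MEM/BR
[1] i1  bne.BR  -- no-port BR/BR
[2] i2  beq.BR  -- no-port BR/MEM
[3] i3+i4  st.MEM/or.ALU  -- 2-wide
[4] i5  and.ALU  -- WAW r2
[5] i6  ld.MEM  -- no-port MEM/MEM
[6] i7  ld.MEM  -- WAW r1
[7] i8+i9  xor.ALU/blt.BR  -- 2-wide

CYCLES = 8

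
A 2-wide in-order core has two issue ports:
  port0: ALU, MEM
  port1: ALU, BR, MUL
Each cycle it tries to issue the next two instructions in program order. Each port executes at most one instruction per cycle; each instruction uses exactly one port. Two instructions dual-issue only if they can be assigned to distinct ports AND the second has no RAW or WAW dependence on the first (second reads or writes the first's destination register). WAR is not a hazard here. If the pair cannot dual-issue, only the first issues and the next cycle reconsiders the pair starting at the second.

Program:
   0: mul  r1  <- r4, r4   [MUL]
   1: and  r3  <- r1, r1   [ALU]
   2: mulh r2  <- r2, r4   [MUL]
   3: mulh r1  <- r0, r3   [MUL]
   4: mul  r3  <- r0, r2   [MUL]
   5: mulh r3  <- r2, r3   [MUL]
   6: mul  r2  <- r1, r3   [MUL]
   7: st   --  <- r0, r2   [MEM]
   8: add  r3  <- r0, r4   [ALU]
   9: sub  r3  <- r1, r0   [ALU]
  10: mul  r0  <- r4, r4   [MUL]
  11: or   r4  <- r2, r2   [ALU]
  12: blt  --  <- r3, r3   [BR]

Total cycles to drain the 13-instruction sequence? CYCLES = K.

c0: i0 mul.MUL  RAW r1
c1: i1/i2 and.ALU/mulh.MUL  dual
c2: i3 mulh.MUL  no-port MUL/MUL
c3: i4 mul.MUL  no-port MUL/MUL
c4: i5 mulh.MUL  no-port MUL/MUL
c5: i6 mul.MUL  RAW r2
c6: i7/i8 st.MEM/add.ALU  dual
c7: i9/i10 sub.ALU/mul.MUL  dual
c8: i11/i12 or.ALU/blt.BR  dual

CYCLES = 9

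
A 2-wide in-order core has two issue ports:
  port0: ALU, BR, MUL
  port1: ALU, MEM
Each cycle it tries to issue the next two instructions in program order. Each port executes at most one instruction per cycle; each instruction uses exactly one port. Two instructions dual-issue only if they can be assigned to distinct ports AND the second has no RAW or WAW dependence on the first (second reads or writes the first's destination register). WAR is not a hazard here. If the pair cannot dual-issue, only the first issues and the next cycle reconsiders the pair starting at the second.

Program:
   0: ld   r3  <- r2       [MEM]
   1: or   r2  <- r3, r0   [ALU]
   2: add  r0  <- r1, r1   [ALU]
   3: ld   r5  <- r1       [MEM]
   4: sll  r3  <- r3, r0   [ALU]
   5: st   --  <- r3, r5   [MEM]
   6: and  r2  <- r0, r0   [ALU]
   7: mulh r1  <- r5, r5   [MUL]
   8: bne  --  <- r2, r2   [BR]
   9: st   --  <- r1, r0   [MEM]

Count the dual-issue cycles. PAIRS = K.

[0] i0  ld.MEM  -- RAW r3
[1] i1/i2  or.ALU;add.ALU  -- dual
[2] i3/i4  ld.MEM;sll.ALU  -- dual
[3] i5/i6  st.MEM;and.ALU  -- dual
[4] i7  mulh.MUL  -- no-port MUL/BR
[5] i8/i9  bne.BR;st.MEM  -- dual

PAIRS = 4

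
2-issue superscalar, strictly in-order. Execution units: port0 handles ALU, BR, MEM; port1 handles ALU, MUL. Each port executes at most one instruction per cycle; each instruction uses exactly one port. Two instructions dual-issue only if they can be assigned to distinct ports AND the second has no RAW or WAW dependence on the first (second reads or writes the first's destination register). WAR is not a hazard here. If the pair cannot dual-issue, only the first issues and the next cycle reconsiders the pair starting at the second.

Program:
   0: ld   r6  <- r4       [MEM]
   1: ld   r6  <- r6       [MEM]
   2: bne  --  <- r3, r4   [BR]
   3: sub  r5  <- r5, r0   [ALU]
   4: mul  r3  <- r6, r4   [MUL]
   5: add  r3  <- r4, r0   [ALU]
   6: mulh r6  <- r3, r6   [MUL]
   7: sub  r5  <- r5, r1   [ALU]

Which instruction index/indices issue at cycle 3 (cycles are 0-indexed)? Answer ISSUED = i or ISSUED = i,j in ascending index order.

c0: i0 ld.MEM  no-port MEM/MEM
c1: i1 ld.MEM  no-port MEM/BR
c2: i2+i3 bne.BR+sub.ALU  2-wide
c3: i4 mul.MUL  WAW r3
c4: i5 add.ALU  RAW r3
c5: i6+i7 mulh.MUL+sub.ALU  2-wide

ISSUED = 4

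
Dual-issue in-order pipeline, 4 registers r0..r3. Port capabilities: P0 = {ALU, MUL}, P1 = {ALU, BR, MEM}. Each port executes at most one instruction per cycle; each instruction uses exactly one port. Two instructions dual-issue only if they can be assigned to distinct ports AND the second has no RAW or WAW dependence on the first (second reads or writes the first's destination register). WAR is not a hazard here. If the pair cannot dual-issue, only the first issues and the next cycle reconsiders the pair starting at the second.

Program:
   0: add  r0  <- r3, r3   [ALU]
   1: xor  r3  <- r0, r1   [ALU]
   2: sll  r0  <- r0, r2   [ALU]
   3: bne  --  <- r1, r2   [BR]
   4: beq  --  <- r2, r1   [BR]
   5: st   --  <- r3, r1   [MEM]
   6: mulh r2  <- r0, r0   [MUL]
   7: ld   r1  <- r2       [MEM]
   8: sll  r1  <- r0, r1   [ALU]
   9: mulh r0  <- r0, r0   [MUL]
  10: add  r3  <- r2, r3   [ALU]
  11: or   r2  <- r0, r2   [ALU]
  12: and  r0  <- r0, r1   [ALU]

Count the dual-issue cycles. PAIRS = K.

c0: i0 add.ALU  RAW r0
c1: i1/i2 xor.ALU/sll.ALU  2-wide
c2: i3 bne.BR  no-port BR/BR
c3: i4 beq.BR  no-port BR/MEM
c4: i5/i6 st.MEM/mulh.MUL  2-wide
c5: i7 ld.MEM  RAW+WAW r1
c6: i8/i9 sll.ALU/mulh.MUL  2-wide
c7: i10/i11 add.ALU/or.ALU  2-wide
c8: i12 and.ALU  tail

PAIRS = 4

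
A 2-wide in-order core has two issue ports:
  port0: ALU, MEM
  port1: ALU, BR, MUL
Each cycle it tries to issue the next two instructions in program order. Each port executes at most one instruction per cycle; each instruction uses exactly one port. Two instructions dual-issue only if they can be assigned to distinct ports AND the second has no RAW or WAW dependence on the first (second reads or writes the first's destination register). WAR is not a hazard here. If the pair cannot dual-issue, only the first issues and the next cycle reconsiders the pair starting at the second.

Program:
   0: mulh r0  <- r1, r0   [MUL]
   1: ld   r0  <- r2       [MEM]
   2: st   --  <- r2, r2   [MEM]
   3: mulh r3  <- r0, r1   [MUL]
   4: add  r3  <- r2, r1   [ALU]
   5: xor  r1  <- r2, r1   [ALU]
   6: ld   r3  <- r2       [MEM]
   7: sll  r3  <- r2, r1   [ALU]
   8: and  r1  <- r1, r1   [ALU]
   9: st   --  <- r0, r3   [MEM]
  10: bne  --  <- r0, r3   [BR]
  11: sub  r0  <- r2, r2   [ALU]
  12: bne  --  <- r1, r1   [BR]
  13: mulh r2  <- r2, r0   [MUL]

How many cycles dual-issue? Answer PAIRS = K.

0. mulh.MUL @i0  | WAW r0
1. ld.MEM @i1  | no-port MEM/MEM
2. st.MEM+mulh.MUL @i2&i3  | 2-wide
3. add.ALU+xor.ALU @i4&i5  | 2-wide
4. ld.MEM @i6  | WAW r3
5. sll.ALU+and.ALU @i7&i8  | 2-wide
6. st.MEM+bne.BR @i9&i10  | 2-wide
7. sub.ALU+bne.BR @i11&i12  | 2-wide
8. mulh.MUL @i13  | tail

PAIRS = 5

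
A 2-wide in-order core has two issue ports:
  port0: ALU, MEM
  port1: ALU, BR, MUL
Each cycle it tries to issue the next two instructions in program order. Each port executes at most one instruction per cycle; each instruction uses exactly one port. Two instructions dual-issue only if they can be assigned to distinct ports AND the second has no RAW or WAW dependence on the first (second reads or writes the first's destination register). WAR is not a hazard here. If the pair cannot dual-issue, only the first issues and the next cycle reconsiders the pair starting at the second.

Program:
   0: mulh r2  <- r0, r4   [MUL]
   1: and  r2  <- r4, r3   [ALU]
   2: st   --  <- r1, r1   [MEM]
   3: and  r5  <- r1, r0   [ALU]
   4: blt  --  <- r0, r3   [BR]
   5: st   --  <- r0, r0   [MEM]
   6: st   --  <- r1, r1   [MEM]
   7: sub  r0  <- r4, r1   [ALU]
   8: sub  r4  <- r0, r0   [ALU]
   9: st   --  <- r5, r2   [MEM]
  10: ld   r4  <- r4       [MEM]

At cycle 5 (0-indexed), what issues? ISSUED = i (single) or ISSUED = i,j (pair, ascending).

t=0 i0:mulh.MUL ; WAW r2
t=1 i1&i2:and.ALU st.MEM ; pair
t=2 i3&i4:and.ALU blt.BR ; pair
t=3 i5:st.MEM ; no-port MEM/MEM
t=4 i6&i7:st.MEM sub.ALU ; pair
t=5 i8&i9:sub.ALU st.MEM ; pair
t=6 i10:ld.MEM ; tail

ISSUED = 8,9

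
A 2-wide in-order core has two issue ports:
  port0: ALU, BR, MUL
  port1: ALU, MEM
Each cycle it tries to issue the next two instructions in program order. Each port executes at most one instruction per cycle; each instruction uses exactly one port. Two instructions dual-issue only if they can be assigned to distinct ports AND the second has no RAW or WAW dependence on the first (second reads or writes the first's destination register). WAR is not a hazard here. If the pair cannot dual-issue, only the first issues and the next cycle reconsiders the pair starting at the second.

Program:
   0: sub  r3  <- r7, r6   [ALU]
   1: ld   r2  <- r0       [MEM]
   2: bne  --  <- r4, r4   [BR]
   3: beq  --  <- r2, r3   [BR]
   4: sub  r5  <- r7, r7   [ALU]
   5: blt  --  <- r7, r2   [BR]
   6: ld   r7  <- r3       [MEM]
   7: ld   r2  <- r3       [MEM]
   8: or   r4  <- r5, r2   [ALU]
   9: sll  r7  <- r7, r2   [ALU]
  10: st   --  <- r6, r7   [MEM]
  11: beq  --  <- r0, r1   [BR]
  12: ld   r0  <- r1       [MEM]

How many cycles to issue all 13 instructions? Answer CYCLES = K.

CYCLES = 8

0. sub.ALU ld.MEM @i0&i1  | pair
1. bne.BR @i2  | no-port BR/BR
2. beq.BR sub.ALU @i3&i4  | pair
3. blt.BR ld.MEM @i5&i6  | pair
4. ld.MEM @i7  | RAW r2
5. or.ALU sll.ALU @i8&i9  | pair
6. st.MEM beq.BR @i10&i11  | pair
7. ld.MEM @i12  | tail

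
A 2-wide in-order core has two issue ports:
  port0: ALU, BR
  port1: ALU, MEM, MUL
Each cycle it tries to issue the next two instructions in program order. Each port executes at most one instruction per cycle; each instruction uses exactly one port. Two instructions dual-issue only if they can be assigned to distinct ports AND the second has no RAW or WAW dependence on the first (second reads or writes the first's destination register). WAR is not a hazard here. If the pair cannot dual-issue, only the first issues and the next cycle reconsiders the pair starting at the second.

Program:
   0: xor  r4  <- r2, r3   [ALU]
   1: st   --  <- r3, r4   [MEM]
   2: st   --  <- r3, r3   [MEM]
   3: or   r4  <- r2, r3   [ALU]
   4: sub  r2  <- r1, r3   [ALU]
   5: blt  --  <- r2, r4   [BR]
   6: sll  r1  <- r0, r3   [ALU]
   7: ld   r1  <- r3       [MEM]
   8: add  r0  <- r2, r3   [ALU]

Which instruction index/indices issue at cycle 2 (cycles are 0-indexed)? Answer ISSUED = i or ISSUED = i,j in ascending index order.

t=0 i0:xor.ALU ; RAW r4
t=1 i1:st.MEM ; no-port MEM/MEM
t=2 i2,i3:st.MEM;or.ALU ; dual
t=3 i4:sub.ALU ; RAW r2
t=4 i5,i6:blt.BR;sll.ALU ; dual
t=5 i7,i8:ld.MEM;add.ALU ; dual

ISSUED = 2,3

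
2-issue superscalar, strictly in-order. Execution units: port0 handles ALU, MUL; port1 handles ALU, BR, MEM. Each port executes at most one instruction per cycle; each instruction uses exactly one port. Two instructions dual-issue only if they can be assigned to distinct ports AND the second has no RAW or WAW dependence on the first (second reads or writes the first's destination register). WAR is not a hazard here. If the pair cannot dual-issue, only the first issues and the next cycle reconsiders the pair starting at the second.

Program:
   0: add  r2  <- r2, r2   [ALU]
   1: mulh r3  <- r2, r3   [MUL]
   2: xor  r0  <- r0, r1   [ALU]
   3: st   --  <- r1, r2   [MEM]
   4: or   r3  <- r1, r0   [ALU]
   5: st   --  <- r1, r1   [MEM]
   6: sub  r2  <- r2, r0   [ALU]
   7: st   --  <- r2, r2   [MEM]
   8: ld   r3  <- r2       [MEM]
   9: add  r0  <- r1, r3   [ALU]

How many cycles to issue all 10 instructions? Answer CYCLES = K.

0. add.ALU @i0  | RAW r2
1. mulh.MUL+xor.ALU @i1&i2  | 2-wide
2. st.MEM+or.ALU @i3&i4  | 2-wide
3. st.MEM+sub.ALU @i5&i6  | 2-wide
4. st.MEM @i7  | no-port MEM/MEM
5. ld.MEM @i8  | RAW r3
6. add.ALU @i9  | tail

CYCLES = 7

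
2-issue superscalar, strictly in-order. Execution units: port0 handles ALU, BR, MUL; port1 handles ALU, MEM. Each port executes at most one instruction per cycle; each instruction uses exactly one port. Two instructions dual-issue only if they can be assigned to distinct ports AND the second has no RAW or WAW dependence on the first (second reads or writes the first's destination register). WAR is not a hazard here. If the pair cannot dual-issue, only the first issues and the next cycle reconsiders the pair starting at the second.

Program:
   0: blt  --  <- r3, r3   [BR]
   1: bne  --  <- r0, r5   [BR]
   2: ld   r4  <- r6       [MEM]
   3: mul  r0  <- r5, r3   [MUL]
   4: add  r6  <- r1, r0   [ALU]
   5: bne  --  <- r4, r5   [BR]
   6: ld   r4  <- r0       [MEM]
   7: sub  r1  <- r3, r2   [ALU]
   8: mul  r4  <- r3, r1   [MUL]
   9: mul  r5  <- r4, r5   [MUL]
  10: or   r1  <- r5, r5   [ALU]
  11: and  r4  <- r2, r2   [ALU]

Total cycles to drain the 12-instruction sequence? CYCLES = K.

CYCLES = 8

t=0 i0:blt.BR ; no-port BR/BR
t=1 i1,i2:bne.BR+ld.MEM ; dual
t=2 i3:mul.MUL ; RAW r0
t=3 i4,i5:add.ALU+bne.BR ; dual
t=4 i6,i7:ld.MEM+sub.ALU ; dual
t=5 i8:mul.MUL ; no-port MUL/MUL
t=6 i9:mul.MUL ; RAW r5
t=7 i10,i11:or.ALU+and.ALU ; dual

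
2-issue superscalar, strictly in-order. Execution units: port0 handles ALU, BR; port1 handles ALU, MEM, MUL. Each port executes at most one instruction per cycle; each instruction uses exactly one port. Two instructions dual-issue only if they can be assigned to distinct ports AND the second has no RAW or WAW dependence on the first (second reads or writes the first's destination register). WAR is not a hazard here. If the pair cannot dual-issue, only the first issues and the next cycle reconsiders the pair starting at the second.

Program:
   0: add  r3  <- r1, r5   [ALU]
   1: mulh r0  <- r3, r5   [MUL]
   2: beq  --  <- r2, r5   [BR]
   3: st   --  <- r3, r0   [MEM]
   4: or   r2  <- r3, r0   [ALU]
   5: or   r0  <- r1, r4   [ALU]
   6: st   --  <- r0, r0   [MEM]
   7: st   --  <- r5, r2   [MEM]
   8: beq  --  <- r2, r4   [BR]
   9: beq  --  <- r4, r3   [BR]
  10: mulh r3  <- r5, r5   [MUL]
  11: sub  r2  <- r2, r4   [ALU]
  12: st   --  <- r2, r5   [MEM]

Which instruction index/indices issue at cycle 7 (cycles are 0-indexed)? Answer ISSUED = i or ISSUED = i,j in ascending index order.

ISSUED = 11

  cy0 -> i0 (add.ALU) RAW r3
  cy1 -> i1+i2 (mulh.MUL+beq.BR) dual
  cy2 -> i3+i4 (st.MEM+or.ALU) dual
  cy3 -> i5 (or.ALU) RAW r0
  cy4 -> i6 (st.MEM) no-port MEM/MEM
  cy5 -> i7+i8 (st.MEM+beq.BR) dual
  cy6 -> i9+i10 (beq.BR+mulh.MUL) dual
  cy7 -> i11 (sub.ALU) RAW r2
  cy8 -> i12 (st.MEM) tail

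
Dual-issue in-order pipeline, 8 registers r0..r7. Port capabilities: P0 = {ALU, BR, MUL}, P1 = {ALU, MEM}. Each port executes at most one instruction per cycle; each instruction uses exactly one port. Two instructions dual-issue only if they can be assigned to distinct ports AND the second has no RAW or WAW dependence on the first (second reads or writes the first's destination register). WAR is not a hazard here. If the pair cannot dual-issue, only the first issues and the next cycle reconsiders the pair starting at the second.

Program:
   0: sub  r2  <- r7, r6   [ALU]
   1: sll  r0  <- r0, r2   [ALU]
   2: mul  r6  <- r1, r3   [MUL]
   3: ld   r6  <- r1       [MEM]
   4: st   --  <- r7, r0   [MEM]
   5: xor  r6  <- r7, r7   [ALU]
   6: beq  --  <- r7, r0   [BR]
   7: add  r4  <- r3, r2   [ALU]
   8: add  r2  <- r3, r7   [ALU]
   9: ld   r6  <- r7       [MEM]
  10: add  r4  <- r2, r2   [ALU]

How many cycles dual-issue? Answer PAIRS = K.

t=0 i0:sub.ALU ; RAW r2
t=1 i1/i2:sll.ALU+mul.MUL ; pair
t=2 i3:ld.MEM ; no-port MEM/MEM
t=3 i4/i5:st.MEM+xor.ALU ; pair
t=4 i6/i7:beq.BR+add.ALU ; pair
t=5 i8/i9:add.ALU+ld.MEM ; pair
t=6 i10:add.ALU ; tail

PAIRS = 4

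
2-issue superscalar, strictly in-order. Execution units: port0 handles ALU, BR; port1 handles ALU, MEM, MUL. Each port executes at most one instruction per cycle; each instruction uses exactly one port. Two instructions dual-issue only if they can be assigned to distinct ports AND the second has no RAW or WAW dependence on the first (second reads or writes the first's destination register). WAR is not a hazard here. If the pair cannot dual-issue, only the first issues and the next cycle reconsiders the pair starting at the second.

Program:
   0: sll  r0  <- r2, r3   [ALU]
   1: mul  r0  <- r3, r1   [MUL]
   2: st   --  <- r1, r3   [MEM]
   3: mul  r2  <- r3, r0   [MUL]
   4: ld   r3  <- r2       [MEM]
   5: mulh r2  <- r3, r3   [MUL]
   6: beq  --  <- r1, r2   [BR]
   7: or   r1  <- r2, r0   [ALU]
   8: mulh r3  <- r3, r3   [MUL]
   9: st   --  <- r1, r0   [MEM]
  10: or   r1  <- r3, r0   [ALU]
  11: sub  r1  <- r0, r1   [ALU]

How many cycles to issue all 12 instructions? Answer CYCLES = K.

0. sll.ALU @i0  | WAW r0
1. mul.MUL @i1  | no-port MUL/MEM
2. st.MEM @i2  | no-port MEM/MUL
3. mul.MUL @i3  | no-port MUL/MEM
4. ld.MEM @i4  | no-port MEM/MUL
5. mulh.MUL @i5  | RAW r2
6. beq.BR or.ALU @i6,i7  | pair
7. mulh.MUL @i8  | no-port MUL/MEM
8. st.MEM or.ALU @i9,i10  | pair
9. sub.ALU @i11  | tail

CYCLES = 10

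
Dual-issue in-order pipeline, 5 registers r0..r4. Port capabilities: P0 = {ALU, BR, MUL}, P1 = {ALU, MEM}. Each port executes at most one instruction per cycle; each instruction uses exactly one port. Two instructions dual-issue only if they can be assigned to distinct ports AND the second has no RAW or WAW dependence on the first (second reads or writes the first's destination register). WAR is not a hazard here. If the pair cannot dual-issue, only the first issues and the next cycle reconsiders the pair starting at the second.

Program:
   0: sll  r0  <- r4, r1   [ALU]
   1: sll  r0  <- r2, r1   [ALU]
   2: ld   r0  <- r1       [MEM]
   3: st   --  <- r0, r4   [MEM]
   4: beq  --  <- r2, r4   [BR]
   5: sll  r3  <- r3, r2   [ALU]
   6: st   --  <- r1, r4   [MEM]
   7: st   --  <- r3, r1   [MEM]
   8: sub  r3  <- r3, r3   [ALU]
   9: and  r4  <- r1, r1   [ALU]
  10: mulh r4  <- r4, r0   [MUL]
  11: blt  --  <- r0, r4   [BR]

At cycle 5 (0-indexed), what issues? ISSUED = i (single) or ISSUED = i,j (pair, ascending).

ISSUED = 7,8

t=0 i0:sll ; WAW r0
t=1 i1:sll ; WAW r0
t=2 i2:ld ; no-port MEM/MEM
t=3 i3+i4:st+beq ; pair
t=4 i5+i6:sll+st ; pair
t=5 i7+i8:st+sub ; pair
t=6 i9:and ; RAW+WAW r4
t=7 i10:mulh ; no-port MUL/BR
t=8 i11:blt ; tail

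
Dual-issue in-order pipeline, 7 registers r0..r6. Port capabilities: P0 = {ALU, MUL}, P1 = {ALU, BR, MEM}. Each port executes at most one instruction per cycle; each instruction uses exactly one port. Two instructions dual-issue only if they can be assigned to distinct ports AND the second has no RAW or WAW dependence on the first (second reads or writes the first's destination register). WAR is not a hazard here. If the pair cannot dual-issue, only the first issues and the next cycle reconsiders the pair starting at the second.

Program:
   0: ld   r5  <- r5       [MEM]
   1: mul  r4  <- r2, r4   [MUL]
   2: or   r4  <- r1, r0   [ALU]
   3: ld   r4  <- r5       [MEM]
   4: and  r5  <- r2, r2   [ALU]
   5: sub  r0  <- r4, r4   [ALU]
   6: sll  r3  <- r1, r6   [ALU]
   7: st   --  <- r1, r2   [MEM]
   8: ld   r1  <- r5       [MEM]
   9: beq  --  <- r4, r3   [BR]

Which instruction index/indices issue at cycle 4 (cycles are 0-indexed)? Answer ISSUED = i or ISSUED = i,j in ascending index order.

ISSUED = 7

c0: i0+i1 ld.MEM+mul.MUL  2-wide
c1: i2 or.ALU  WAW r4
c2: i3+i4 ld.MEM+and.ALU  2-wide
c3: i5+i6 sub.ALU+sll.ALU  2-wide
c4: i7 st.MEM  no-port MEM/MEM
c5: i8 ld.MEM  no-port MEM/BR
c6: i9 beq.BR  tail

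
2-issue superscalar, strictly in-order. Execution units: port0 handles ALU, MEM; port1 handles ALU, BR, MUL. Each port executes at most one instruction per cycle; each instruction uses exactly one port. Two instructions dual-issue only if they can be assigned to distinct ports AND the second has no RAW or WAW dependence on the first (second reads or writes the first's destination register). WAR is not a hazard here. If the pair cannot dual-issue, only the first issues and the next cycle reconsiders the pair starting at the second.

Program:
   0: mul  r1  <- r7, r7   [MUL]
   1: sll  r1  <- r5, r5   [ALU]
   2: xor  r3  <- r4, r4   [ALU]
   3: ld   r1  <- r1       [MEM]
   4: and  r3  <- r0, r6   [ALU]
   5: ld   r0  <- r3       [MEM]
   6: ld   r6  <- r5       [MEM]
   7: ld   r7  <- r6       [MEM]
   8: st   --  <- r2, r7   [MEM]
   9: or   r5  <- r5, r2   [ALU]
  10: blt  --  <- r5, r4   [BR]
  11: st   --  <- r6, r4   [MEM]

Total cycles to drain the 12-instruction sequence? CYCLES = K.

CYCLES = 8

c0: i0 mul.MUL  WAW r1
c1: i1&i2 sll.ALU;xor.ALU  2-wide
c2: i3&i4 ld.MEM;and.ALU  2-wide
c3: i5 ld.MEM  no-port MEM/MEM
c4: i6 ld.MEM  no-port MEM/MEM
c5: i7 ld.MEM  no-port MEM/MEM
c6: i8&i9 st.MEM;or.ALU  2-wide
c7: i10&i11 blt.BR;st.MEM  2-wide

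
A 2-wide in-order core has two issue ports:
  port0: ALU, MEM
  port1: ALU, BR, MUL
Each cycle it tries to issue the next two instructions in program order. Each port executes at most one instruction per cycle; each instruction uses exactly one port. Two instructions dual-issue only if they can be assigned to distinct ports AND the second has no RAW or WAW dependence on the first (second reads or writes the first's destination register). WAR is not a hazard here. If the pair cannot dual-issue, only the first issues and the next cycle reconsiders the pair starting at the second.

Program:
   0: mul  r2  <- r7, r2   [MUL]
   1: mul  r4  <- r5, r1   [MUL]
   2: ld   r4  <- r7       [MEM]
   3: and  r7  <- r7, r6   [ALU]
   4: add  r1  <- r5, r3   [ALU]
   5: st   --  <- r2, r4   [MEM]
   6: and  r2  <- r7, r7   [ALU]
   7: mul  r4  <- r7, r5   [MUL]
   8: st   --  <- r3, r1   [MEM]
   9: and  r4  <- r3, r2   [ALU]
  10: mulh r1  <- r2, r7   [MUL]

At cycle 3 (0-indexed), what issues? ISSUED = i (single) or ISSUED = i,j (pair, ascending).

0. mul @i0  | no-port MUL/MUL
1. mul @i1  | WAW r4
2. ld/and @i2&i3  | 2-wide
3. add/st @i4&i5  | 2-wide
4. and/mul @i6&i7  | 2-wide
5. st/and @i8&i9  | 2-wide
6. mulh @i10  | tail

ISSUED = 4,5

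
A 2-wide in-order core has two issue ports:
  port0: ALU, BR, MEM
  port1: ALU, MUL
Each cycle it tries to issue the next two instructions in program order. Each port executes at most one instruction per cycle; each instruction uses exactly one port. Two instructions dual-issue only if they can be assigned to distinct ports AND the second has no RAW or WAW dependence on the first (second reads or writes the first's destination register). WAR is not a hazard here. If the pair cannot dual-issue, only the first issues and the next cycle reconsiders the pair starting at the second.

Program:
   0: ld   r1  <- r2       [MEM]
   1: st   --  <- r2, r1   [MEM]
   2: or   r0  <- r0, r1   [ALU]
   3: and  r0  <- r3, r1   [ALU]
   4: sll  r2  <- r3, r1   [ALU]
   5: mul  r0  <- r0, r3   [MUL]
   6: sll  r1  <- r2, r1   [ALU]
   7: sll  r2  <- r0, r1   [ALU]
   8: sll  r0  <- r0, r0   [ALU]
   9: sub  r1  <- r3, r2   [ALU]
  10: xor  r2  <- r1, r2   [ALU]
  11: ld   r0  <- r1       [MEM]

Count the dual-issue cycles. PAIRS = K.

t=0 i0:ld.MEM ; no-port MEM/MEM
t=1 i1&i2:st.MEM or.ALU ; pair
t=2 i3&i4:and.ALU sll.ALU ; pair
t=3 i5&i6:mul.MUL sll.ALU ; pair
t=4 i7&i8:sll.ALU sll.ALU ; pair
t=5 i9:sub.ALU ; RAW r1
t=6 i10&i11:xor.ALU ld.MEM ; pair

PAIRS = 5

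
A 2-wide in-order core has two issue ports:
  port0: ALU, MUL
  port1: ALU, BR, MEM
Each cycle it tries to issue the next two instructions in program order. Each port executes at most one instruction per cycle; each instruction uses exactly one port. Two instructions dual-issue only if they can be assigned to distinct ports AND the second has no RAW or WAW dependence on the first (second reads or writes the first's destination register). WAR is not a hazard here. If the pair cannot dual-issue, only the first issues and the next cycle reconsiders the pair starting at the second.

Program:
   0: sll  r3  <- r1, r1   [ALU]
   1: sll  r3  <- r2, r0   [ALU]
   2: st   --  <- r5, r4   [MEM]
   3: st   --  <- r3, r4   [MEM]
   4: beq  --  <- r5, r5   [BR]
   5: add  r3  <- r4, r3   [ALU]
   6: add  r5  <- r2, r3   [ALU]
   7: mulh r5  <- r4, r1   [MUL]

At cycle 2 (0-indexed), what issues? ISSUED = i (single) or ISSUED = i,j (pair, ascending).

#0 head=0: sll.ALU i0 WAW r3
#1 head=1: sll.ALU st.MEM i1,i2 2-wide
#2 head=3: st.MEM i3 no-port MEM/BR
#3 head=4: beq.BR add.ALU i4,i5 2-wide
#4 head=6: add.ALU i6 WAW r5
#5 head=7: mulh.MUL i7 tail

ISSUED = 3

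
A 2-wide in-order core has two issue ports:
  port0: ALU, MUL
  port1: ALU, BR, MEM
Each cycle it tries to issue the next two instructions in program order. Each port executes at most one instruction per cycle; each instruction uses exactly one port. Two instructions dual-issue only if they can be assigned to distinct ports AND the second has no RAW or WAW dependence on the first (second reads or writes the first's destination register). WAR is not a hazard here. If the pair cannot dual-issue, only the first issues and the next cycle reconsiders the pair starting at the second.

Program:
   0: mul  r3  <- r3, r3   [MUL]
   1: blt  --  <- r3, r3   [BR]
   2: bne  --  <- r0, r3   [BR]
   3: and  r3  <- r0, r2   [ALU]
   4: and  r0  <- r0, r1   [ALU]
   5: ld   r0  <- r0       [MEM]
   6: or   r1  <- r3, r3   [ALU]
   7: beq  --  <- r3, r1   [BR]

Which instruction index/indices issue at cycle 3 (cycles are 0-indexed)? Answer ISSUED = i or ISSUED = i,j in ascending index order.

#0 head=0: mul i0 RAW r3
#1 head=1: blt i1 no-port BR/BR
#2 head=2: bne;and i2+i3 pair
#3 head=4: and i4 RAW+WAW r0
#4 head=5: ld;or i5+i6 pair
#5 head=7: beq i7 tail

ISSUED = 4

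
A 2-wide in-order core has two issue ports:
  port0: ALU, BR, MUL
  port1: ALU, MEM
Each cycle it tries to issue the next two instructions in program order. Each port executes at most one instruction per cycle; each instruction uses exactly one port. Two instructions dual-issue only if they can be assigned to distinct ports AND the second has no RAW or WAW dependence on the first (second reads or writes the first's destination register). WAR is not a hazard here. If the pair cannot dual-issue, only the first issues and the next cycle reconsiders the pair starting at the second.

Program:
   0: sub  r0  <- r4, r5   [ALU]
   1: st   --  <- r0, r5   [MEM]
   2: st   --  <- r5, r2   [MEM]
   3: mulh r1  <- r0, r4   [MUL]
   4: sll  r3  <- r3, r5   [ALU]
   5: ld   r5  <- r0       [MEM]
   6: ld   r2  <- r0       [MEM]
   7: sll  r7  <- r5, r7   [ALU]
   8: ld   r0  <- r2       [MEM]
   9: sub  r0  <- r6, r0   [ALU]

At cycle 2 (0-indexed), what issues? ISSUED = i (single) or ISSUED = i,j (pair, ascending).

ISSUED = 2,3

[0] i0  sub.ALU  -- RAW r0
[1] i1  st.MEM  -- no-port MEM/MEM
[2] i2/i3  st.MEM+mulh.MUL  -- 2-wide
[3] i4/i5  sll.ALU+ld.MEM  -- 2-wide
[4] i6/i7  ld.MEM+sll.ALU  -- 2-wide
[5] i8  ld.MEM  -- RAW+WAW r0
[6] i9  sub.ALU  -- tail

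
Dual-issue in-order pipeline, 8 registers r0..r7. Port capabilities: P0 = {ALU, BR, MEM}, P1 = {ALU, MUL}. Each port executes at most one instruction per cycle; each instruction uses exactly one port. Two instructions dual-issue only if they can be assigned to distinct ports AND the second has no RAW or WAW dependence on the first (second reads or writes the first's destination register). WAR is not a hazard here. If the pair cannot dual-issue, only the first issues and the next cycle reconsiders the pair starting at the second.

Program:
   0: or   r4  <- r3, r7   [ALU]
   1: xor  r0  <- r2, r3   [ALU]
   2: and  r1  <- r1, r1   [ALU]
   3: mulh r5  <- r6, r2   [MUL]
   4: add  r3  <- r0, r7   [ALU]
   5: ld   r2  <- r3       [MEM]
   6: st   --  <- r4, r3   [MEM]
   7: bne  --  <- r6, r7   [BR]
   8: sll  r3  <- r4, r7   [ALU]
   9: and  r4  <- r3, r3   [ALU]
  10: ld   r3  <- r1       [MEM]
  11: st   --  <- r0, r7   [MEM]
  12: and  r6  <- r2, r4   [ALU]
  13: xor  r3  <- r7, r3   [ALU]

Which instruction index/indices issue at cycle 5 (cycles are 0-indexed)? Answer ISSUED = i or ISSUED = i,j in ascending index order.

c0: i0+i1 or;xor  dual
c1: i2+i3 and;mulh  dual
c2: i4 add  RAW r3
c3: i5 ld  no-port MEM/MEM
c4: i6 st  no-port MEM/BR
c5: i7+i8 bne;sll  dual
c6: i9+i10 and;ld  dual
c7: i11+i12 st;and  dual
c8: i13 xor  tail

ISSUED = 7,8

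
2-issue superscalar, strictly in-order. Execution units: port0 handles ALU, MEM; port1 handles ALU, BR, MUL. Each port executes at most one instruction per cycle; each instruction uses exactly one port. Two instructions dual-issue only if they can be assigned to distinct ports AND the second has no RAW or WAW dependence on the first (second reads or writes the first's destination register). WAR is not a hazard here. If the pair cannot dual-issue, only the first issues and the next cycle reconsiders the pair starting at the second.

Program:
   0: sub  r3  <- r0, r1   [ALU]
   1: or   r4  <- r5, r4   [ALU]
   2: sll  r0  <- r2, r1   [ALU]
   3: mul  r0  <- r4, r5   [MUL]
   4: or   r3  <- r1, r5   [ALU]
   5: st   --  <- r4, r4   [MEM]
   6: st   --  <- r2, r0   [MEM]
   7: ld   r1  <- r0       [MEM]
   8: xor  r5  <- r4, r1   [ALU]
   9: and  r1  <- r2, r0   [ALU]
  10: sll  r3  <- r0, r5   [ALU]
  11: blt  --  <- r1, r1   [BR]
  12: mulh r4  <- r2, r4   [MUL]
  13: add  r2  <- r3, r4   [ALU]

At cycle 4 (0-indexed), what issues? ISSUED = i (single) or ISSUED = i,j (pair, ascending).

  cy0 -> i0/i1 (sub.ALU+or.ALU) 2-wide
  cy1 -> i2 (sll.ALU) WAW r0
  cy2 -> i3/i4 (mul.MUL+or.ALU) 2-wide
  cy3 -> i5 (st.MEM) no-port MEM/MEM
  cy4 -> i6 (st.MEM) no-port MEM/MEM
  cy5 -> i7 (ld.MEM) RAW r1
  cy6 -> i8/i9 (xor.ALU+and.ALU) 2-wide
  cy7 -> i10/i11 (sll.ALU+blt.BR) 2-wide
  cy8 -> i12 (mulh.MUL) RAW r4
  cy9 -> i13 (add.ALU) tail

ISSUED = 6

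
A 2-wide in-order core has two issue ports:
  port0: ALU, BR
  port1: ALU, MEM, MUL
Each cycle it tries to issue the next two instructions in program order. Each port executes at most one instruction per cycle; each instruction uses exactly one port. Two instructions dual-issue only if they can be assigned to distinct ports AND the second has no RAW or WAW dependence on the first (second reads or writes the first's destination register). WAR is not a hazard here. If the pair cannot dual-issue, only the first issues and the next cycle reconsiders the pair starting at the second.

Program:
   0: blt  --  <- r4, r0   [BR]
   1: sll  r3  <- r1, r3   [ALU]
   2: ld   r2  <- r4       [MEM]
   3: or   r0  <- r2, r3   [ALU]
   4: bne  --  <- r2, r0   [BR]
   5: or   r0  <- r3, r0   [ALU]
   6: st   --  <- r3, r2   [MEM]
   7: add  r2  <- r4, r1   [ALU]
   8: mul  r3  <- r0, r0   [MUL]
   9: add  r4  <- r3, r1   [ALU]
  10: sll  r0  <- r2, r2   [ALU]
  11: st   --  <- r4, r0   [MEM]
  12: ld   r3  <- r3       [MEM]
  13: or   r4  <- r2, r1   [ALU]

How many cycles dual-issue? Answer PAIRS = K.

0. blt.BR;sll.ALU @i0,i1  | 2-wide
1. ld.MEM @i2  | RAW r2
2. or.ALU @i3  | RAW r0
3. bne.BR;or.ALU @i4,i5  | 2-wide
4. st.MEM;add.ALU @i6,i7  | 2-wide
5. mul.MUL @i8  | RAW r3
6. add.ALU;sll.ALU @i9,i10  | 2-wide
7. st.MEM @i11  | no-port MEM/MEM
8. ld.MEM;or.ALU @i12,i13  | 2-wide

PAIRS = 5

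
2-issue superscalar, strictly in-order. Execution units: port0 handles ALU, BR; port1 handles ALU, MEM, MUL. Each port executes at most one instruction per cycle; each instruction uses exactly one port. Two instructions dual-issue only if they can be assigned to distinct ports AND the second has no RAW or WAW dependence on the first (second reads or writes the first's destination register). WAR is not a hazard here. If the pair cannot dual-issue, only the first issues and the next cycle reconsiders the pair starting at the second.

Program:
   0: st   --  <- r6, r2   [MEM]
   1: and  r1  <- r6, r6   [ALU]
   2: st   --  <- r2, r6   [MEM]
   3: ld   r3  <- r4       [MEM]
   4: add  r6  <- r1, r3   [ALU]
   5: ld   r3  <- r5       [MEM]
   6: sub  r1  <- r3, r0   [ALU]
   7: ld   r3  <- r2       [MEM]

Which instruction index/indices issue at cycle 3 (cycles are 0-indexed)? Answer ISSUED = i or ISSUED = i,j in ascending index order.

  cy0 -> i0/i1 (st+and) pair
  cy1 -> i2 (st) no-port MEM/MEM
  cy2 -> i3 (ld) RAW r3
  cy3 -> i4/i5 (add+ld) pair
  cy4 -> i6/i7 (sub+ld) pair

ISSUED = 4,5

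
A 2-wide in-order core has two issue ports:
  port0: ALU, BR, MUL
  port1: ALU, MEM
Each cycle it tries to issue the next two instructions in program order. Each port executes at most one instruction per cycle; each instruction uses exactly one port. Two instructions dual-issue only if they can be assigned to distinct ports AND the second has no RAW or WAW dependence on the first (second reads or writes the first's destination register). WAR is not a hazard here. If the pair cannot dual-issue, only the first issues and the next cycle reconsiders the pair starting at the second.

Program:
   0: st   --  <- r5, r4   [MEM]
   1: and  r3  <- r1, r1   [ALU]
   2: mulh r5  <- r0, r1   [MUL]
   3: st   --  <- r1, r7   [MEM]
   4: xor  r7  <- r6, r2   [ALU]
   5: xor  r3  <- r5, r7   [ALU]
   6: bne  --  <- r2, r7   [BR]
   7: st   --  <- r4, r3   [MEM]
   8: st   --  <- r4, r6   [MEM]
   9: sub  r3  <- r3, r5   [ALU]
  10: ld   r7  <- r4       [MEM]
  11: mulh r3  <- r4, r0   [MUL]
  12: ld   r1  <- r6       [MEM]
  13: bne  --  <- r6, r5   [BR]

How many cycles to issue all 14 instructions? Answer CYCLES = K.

CYCLES = 8

c0: i0/i1 st.MEM and.ALU  pair
c1: i2/i3 mulh.MUL st.MEM  pair
c2: i4 xor.ALU  RAW r7
c3: i5/i6 xor.ALU bne.BR  pair
c4: i7 st.MEM  no-port MEM/MEM
c5: i8/i9 st.MEM sub.ALU  pair
c6: i10/i11 ld.MEM mulh.MUL  pair
c7: i12/i13 ld.MEM bne.BR  pair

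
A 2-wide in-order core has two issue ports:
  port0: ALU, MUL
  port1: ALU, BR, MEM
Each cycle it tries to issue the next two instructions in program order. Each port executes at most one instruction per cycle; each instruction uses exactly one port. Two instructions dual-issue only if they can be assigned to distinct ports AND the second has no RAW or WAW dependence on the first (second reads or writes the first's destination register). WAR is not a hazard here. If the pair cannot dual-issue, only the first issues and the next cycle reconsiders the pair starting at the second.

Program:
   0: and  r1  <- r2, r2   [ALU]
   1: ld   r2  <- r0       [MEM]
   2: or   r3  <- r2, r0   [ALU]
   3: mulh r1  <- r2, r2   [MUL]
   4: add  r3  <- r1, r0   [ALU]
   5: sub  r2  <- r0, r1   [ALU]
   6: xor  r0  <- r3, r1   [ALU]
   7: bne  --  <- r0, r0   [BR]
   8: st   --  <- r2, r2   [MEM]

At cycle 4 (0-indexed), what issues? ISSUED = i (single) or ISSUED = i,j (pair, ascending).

ISSUED = 7

#0 head=0: and ld i0+i1 dual
#1 head=2: or mulh i2+i3 dual
#2 head=4: add sub i4+i5 dual
#3 head=6: xor i6 RAW r0
#4 head=7: bne i7 no-port BR/MEM
#5 head=8: st i8 tail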